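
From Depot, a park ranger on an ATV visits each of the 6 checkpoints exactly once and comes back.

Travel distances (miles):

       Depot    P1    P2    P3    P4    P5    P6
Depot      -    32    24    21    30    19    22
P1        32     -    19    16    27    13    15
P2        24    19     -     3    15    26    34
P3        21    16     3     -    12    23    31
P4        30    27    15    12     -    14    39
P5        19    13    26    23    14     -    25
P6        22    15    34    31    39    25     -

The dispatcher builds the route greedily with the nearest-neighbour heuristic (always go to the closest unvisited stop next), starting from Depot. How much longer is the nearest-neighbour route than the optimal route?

The nearest-neighbour route is 23 miles longer than optimal.

From Depot: P5=19, P3=21, P6=22, P2=24, P4=30, P1=32 → choose P5 (19).
From P5: P1=13, P4=14, P3=23, P6=25, P2=26 → choose P1 (13).
From P1: P6=15, P3=16, P2=19, P4=27 → choose P6 (15).
From P6: P3=31, P2=34, P4=39 → choose P3 (31).
From P3: P2=3, P4=12 → choose P2 (3).
From P2: P4=15 → choose P4 (15).
NN route Depot → P5 → P1 → P6 → P3 → P2 → P4 → Depot costs 126.
Optimal: Depot → P2 → P3 → P4 → P5 → P1 → P6 → Depot costs 103 (by enumerating all 360 distinct tours).
Excess = 126 − 103 = 23.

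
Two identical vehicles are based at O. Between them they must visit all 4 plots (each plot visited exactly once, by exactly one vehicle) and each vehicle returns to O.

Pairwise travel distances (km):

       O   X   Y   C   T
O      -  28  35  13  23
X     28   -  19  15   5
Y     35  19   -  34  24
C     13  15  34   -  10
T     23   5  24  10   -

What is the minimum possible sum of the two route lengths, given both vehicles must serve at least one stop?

Minimum combined distance: 108 km.

Check every non-empty split of the stops between the two vehicles; for each half take its own optimal tour:
  {X} + {Y, C, T}: 56 + 82 = 138
  {Y} + {X, C, T}: 70 + 56 = 126
  {X, Y} + {C, T}: 82 + 46 = 128
  {C} + {X, Y, T}: 26 + 82 = 108
  {X, C} + {Y, T}: 56 + 82 = 138
  {Y, C} + {X, T}: 82 + 56 = 138
  … (7 splits in total)
Best: vehicle 1 O → C → O = 26; vehicle 2 O → Y → X → T → O = 82; combined 108.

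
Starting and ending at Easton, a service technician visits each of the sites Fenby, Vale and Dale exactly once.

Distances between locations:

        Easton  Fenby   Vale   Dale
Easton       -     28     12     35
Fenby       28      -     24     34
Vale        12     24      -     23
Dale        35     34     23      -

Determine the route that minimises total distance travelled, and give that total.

Minimum total distance: 97.

With 3 stops there are 3!/2 = 3 distinct round trips (a route and its reverse cost the same).
Easton→Fenby→Vale→Dale→Easton: 28+24+23+35 = 110
Easton→Fenby→Dale→Vale→Easton: 28+34+23+12 = 97
Easton→Vale→Fenby→Dale→Easton: 12+24+34+35 = 105
The minimum is 97.
One optimal route: Easton → Fenby → Dale → Vale → Easton (or its reverse).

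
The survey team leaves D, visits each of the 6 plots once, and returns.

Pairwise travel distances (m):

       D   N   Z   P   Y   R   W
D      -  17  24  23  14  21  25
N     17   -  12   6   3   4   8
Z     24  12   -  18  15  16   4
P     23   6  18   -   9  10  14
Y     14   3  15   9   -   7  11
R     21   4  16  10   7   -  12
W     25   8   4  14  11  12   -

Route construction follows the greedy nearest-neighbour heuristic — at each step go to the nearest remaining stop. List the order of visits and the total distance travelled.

D → [Y:14 / N:17 / R:21 / P:23 / Z:24 / W:25] → Y (14)
Y → [N:3 / R:7 / P:9 / W:11 / Z:15] → N (3)
N → [R:4 / P:6 / W:8 / Z:12] → R (4)
R → [P:10 / W:12 / Z:16] → P (10)
P → [W:14 / Z:18] → W (14)
W → [Z:4] → Z (4)
Return Z→D: 24.
Total = 14 + 3 + 4 + 10 + 14 + 4 + 24 = 73.

Nearest-neighbour total = 73 m; route D → Y → N → R → P → W → Z → D.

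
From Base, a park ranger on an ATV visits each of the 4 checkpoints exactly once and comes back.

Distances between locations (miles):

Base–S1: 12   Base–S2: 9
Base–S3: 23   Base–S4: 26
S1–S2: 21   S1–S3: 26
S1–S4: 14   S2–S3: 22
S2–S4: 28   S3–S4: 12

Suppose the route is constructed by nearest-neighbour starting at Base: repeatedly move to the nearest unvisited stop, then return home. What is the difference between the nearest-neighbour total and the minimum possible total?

Base: S2=9, S1=12, S3=23, S4=26 ⇒ S2
S2: S1=21, S3=22, S4=28 ⇒ S1
S1: S4=14, S3=26 ⇒ S4
S4: S3=12 ⇒ S3
NN route Base → S2 → S1 → S4 → S3 → Base costs 79.
Optimal: Base → S1 → S4 → S3 → S2 → Base costs 69 (by enumerating all 12 distinct tours).
Excess = 79 − 69 = 10.

10 miles longer than the optimal tour.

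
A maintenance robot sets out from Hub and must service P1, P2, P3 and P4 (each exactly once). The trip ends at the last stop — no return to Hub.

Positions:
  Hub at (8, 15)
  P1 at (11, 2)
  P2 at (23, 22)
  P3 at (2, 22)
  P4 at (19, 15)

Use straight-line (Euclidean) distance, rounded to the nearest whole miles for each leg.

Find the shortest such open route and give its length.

53 miles — the minimum one-way total.

There are 4! = 24 possible orderings.
Hub - P1 - P2 - P3 - P4: 13+23+21+18 = 75
Hub - P1 - P2 - P4 - P3: 13+23+8+18 = 62
Hub - P1 - P3 - P2 - P4: 13+22+21+8 = 64
Hub - P1 - P3 - P4 - P2: 13+22+18+8 = 61
Hub - P1 - P4 - P2 - P3: 13+15+8+21 = 57
Hub - P1 - P4 - P3 - P2: 13+15+18+21 = 67
Hub - P2 - P1 - P3 - P4: 17+23+22+18 = 80
Hub - P2 - P1 - P4 - P3: 17+23+15+18 = 73
Hub - P2 - P3 - P1 - P4: 17+21+22+15 = 75
Hub - P2 - P3 - P4 - P1: 17+21+18+15 = 71
Hub - P2 - P4 - P1 - P3: 17+8+15+22 = 62
Hub - P2 - P4 - P3 - P1: 17+8+18+22 = 65
Hub - P3 - P1 - P2 - P4: 9+22+23+8 = 62
Hub - P3 - P1 - P4 - P2: 9+22+15+8 = 54
… (10 more)
Hub - P3 - P2 - P4 - P1: 9+21+8+15 = 53  ← best
The minimum is 53.
One shortest path: Hub → P3 → P2 → P4 → P1.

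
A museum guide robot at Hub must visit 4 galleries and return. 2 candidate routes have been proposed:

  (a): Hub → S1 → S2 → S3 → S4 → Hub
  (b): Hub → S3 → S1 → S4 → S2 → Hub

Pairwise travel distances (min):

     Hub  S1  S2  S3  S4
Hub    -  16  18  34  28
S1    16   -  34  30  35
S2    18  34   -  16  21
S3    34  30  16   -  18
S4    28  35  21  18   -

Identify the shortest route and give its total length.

Shortest is (a), total 112 min.

(a): 16 + 34 + 16 + 18 + 28 = 112
(b): 34 + 30 + 35 + 21 + 18 = 138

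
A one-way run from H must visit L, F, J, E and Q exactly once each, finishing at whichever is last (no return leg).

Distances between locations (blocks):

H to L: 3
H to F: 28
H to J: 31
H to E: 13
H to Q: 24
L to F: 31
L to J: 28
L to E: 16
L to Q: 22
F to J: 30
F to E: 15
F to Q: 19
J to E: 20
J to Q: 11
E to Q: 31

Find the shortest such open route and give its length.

64 blocks — the minimum one-way total.

There are 5! = 120 possible orderings.
H - L - F - J - E - Q: 3+31+30+20+31 = 115
H - L - F - J - Q - E: 3+31+30+11+31 = 106
H - L - F - E - J - Q: 3+31+15+20+11 = 80
H - L - F - E - Q - J: 3+31+15+31+11 = 91
H - L - F - Q - J - E: 3+31+19+11+20 = 84
H - L - F - Q - E - J: 3+31+19+31+20 = 104
H - L - J - F - E - Q: 3+28+30+15+31 = 107
H - L - J - F - Q - E: 3+28+30+19+31 = 111
H - L - J - E - F - Q: 3+28+20+15+19 = 85
H - L - J - E - Q - F: 3+28+20+31+19 = 101
H - L - J - Q - F - E: 3+28+11+19+15 = 76
H - L - J - Q - E - F: 3+28+11+31+15 = 88
H - L - E - F - J - Q: 3+16+15+30+11 = 75
H - L - E - F - Q - J: 3+16+15+19+11 = 64
… (106 more)
The minimum is 64.
One shortest path: H → L → E → F → Q → J.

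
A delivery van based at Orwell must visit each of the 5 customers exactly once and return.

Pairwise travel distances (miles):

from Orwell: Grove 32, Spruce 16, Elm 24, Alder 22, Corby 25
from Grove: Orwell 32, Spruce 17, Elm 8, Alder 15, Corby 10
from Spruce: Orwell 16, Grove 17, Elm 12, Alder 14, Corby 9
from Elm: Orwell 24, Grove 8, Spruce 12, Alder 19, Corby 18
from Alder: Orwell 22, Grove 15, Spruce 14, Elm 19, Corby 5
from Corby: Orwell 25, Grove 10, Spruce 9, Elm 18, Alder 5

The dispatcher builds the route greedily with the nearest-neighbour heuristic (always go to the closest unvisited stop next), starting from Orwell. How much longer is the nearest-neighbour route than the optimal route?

The nearest-neighbour route is 4 miles longer than optimal.

Orwell: Spruce=16, Alder=22, Elm=24, Corby=25, Grove=32 ⇒ Spruce
Spruce: Corby=9, Elm=12, Alder=14, Grove=17 ⇒ Corby
Corby: Alder=5, Grove=10, Elm=18 ⇒ Alder
Alder: Grove=15, Elm=19 ⇒ Grove
Grove: Elm=8 ⇒ Elm
NN route Orwell → Spruce → Corby → Alder → Grove → Elm → Orwell costs 77.
Optimal: Orwell → Spruce → Elm → Grove → Corby → Alder → Orwell costs 73 (by enumerating all 60 distinct tours).
Excess = 77 − 73 = 4.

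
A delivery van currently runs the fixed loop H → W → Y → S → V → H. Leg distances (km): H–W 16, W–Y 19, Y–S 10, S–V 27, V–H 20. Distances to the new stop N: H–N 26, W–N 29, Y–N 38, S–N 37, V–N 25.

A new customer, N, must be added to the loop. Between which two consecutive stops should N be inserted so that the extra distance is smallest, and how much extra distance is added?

+31 km — insert N between V and H.

Insertion cost between consecutive stops i–j is d(i,N) + d(N,j) − d(i,j):
  between H and W: 26 + 29 − 16 = 39
  between W and Y: 29 + 38 − 19 = 48
  between Y and S: 38 + 37 − 10 = 65
  between S and V: 37 + 25 − 27 = 35
  between V and H: 25 + 26 − 20 = 31
Cheapest insertion is between V and H, adding 31.
New total = 92 + 31 = 123.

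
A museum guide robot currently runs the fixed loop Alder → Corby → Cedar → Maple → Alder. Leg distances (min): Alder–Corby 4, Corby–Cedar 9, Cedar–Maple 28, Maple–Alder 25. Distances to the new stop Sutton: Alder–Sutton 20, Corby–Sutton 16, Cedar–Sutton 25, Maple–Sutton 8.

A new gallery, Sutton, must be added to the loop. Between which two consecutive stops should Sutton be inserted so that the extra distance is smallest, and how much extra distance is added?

Insertion cost between consecutive stops i–j is d(i,Sutton) + d(Sutton,j) − d(i,j):
  between Alder and Corby: 20 + 16 − 4 = 32
  between Corby and Cedar: 16 + 25 − 9 = 32
  between Cedar and Maple: 25 + 8 − 28 = 5
  between Maple and Alder: 8 + 20 − 25 = 3
Cheapest insertion is between Maple and Alder, adding 3.
New total = 66 + 3 = 69.

Minimum extra distance: 3 min, inserting Sutton between Maple and Alder.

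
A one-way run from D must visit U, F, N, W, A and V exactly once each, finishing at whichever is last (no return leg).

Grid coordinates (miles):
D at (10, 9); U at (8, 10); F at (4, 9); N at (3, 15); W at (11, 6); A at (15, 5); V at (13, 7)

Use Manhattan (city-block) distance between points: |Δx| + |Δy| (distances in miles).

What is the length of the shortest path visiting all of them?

33 miles — the minimum one-way total.

There are 6! = 720 possible orderings.
D - U - F - N - W - A - V: 3+5+7+17+5+4 = 41
D - U - F - N - W - V - A: 3+5+7+17+3+4 = 39
D - U - F - N - A - W - V: 3+5+7+22+5+3 = 45
D - U - F - N - A - V - W: 3+5+7+22+4+3 = 44
D - U - F - N - V - W - A: 3+5+7+18+3+5 = 41
D - U - F - N - V - A - W: 3+5+7+18+4+5 = 42
D - U - F - W - N - A - V: 3+5+10+17+22+4 = 61
D - U - F - W - N - V - A: 3+5+10+17+18+4 = 57
… (712 more)
D - W - A - V - U - F - N: 4+5+4+8+5+7 = 33  ← best
The minimum is 33.
One shortest path: D → W → A → V → U → F → N.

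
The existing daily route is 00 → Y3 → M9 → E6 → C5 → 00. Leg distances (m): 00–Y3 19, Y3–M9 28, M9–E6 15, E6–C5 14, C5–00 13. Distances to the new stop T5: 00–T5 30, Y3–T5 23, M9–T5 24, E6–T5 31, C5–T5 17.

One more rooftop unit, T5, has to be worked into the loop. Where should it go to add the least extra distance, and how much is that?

Insertion cost between consecutive stops i–j is d(i,T5) + d(T5,j) − d(i,j):
  between 00 and Y3: 30 + 23 − 19 = 34
  between Y3 and M9: 23 + 24 − 28 = 19
  between M9 and E6: 24 + 31 − 15 = 40
  between E6 and C5: 31 + 17 − 14 = 34
  between C5 and 00: 17 + 30 − 13 = 34
Cheapest insertion is between Y3 and M9, adding 19.
New total = 89 + 19 = 108.

Minimum extra distance: 19 m, inserting T5 between Y3 and M9.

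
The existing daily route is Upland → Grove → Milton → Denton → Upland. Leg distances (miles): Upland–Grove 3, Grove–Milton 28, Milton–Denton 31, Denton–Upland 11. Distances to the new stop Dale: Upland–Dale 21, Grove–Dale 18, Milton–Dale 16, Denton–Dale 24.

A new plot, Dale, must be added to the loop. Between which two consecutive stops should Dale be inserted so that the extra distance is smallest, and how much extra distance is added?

Minimum extra distance: 6 miles, inserting Dale between Grove and Milton.

Insertion cost between consecutive stops i–j is d(i,Dale) + d(Dale,j) − d(i,j):
  between Upland and Grove: 21 + 18 − 3 = 36
  between Grove and Milton: 18 + 16 − 28 = 6
  between Milton and Denton: 16 + 24 − 31 = 9
  between Denton and Upland: 24 + 21 − 11 = 34
Cheapest insertion is between Grove and Milton, adding 6.
New total = 73 + 6 = 79.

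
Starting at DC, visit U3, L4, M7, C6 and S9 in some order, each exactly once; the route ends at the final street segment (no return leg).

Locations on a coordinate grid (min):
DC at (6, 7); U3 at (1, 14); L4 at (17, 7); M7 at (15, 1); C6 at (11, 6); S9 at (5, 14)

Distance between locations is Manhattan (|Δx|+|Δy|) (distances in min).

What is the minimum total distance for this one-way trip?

There are 5! = 120 possible orderings.
DC - U3 - L4 - M7 - C6 - S9: 12+23+8+9+14 = 66
DC - U3 - L4 - M7 - S9 - C6: 12+23+8+23+14 = 80
DC - U3 - L4 - C6 - M7 - S9: 12+23+7+9+23 = 74
DC - U3 - L4 - C6 - S9 - M7: 12+23+7+14+23 = 79
DC - U3 - L4 - S9 - M7 - C6: 12+23+19+23+9 = 86
DC - U3 - L4 - S9 - C6 - M7: 12+23+19+14+9 = 77
DC - U3 - M7 - L4 - C6 - S9: 12+27+8+7+14 = 68
DC - U3 - M7 - L4 - S9 - C6: 12+27+8+19+14 = 80
DC - U3 - M7 - C6 - L4 - S9: 12+27+9+7+19 = 74
DC - U3 - M7 - C6 - S9 - L4: 12+27+9+14+19 = 81
DC - U3 - M7 - S9 - L4 - C6: 12+27+23+19+7 = 88
DC - U3 - M7 - S9 - C6 - L4: 12+27+23+14+7 = 83
DC - U3 - C6 - L4 - M7 - S9: 12+18+7+8+23 = 68
DC - U3 - C6 - L4 - S9 - M7: 12+18+7+19+23 = 79
… (106 more)
DC - U3 - S9 - C6 - L4 - M7: 12+4+14+7+8 = 45  ← best
The minimum is 45.
One shortest path: DC → U3 → S9 → C6 → L4 → M7.

45 min — the minimum one-way total.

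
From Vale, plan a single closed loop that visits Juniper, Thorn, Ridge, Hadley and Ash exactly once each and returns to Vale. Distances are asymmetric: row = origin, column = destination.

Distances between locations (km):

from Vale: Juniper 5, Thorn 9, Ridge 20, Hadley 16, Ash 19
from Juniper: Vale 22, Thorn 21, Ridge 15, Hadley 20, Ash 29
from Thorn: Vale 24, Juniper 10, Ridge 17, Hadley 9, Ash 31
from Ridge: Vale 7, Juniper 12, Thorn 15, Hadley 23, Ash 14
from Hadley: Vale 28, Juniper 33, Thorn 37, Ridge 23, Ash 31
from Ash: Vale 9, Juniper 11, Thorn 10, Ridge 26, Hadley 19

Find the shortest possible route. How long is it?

Shortest round trip = 81 km.

Vale-Juniper-Thorn-Ridge-Hadley-Ash-Vale: 5+21+17+23+31+9 = 106
Vale-Juniper-Thorn-Ridge-Ash-Hadley-Vale: 5+21+17+14+19+28 = 104
Vale-Juniper-Thorn-Hadley-Ridge-Ash-Vale: 5+21+9+23+14+9 = 81
Vale-Juniper-Thorn-Hadley-Ash-Ridge-Vale: 5+21+9+31+26+7 = 99
Vale-Juniper-Thorn-Ash-Ridge-Hadley-Vale: 5+21+31+26+23+28 = 134
Vale-Juniper-Thorn-Ash-Hadley-Ridge-Vale: 5+21+31+19+23+7 = 106
Vale-Juniper-Ridge-Thorn-Hadley-Ash-Vale: 5+15+15+9+31+9 = 84
Vale-Juniper-Ridge-Thorn-Ash-Hadley-Vale: 5+15+15+31+19+28 = 113
Vale-Juniper-Ridge-Hadley-Thorn-Ash-Vale: 5+15+23+37+31+9 = 120
Vale-Juniper-Ridge-Hadley-Ash-Thorn-Vale: 5+15+23+31+10+24 = 108
Vale-Juniper-Ridge-Ash-Thorn-Hadley-Vale: 5+15+14+10+9+28 = 81
Vale-Juniper-Ridge-Ash-Hadley-Thorn-Vale: 5+15+14+19+37+24 = 114
Vale-Juniper-Hadley-Thorn-Ridge-Ash-Vale: 5+20+37+17+14+9 = 102
Vale-Juniper-Hadley-Thorn-Ash-Ridge-Vale: 5+20+37+31+26+7 = 126
… (106 more)
The minimum is 81.
One optimal route: Vale → Juniper → Thorn → Hadley → Ridge → Ash → Vale.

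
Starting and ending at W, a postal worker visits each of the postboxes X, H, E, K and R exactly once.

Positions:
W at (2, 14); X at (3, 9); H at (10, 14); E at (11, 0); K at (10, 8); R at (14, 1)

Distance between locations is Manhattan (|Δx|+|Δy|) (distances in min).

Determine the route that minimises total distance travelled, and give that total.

With 5 stops there are 5!/2 = 60 distinct round trips (a route and its reverse cost the same).
W→X→H→E→K→R→W: 6+12+15+9+11+25 = 78
W→X→H→E→R→K→W: 6+12+15+4+11+14 = 62
W→X→H→K→E→R→W: 6+12+6+9+4+25 = 62
W→X→H→K→R→E→W: 6+12+6+11+4+23 = 62
W→X→H→R→E→K→W: 6+12+17+4+9+14 = 62
W→X→H→R→K→E→W: 6+12+17+11+9+23 = 78
W→X→E→H→K→R→W: 6+17+15+6+11+25 = 80
W→X→E→H→R→K→W: 6+17+15+17+11+14 = 80
W→X→E→K→H→R→W: 6+17+9+6+17+25 = 80
W→X→E→K→R→H→W: 6+17+9+11+17+8 = 68
W→X→E→R→H→K→W: 6+17+4+17+6+14 = 64
W→X→E→R→K→H→W: 6+17+4+11+6+8 = 52
W→X→K→H→E→R→W: 6+8+6+15+4+25 = 64
W→X→K→H→R→E→W: 6+8+6+17+4+23 = 64
… (46 more)
The minimum is 52.
One optimal route: W → X → E → R → K → H → W (or its reverse).

52 min — the shortest possible round trip.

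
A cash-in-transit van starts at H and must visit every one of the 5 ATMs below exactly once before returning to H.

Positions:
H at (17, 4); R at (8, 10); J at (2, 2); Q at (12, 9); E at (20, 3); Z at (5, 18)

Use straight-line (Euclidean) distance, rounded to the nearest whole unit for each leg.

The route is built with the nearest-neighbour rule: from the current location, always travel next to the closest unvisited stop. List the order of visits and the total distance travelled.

H → [E:3 / Q:7 / R:11 / J:15 / Z:18] → E (3)
E → [Q:10 / R:14 / J:18 / Z:21] → Q (10)
Q → [R:4 / Z:11 / J:12] → R (4)
R → [Z:9 / J:10] → Z (9)
Z → [J:16] → J (16)
Return J→H: 15.
Total = 3 + 10 + 4 + 9 + 16 + 15 = 57.

Total distance 57 via the nearest-neighbour route H → E → Q → R → Z → J → H.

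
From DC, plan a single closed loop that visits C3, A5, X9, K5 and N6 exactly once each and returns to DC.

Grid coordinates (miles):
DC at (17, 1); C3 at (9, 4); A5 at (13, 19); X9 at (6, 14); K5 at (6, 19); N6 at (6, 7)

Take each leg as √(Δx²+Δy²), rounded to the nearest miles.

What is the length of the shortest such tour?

With 5 stops there are 5!/2 = 60 distinct round trips (a route and its reverse cost the same).
DC - C3 - A5 - X9 - K5 - N6 - DC: 9+16+9+5+12+13 = 64
DC - C3 - A5 - X9 - N6 - K5 - DC: 9+16+9+7+12+21 = 74
DC - C3 - A5 - K5 - X9 - N6 - DC: 9+16+7+5+7+13 = 57
DC - C3 - A5 - K5 - N6 - X9 - DC: 9+16+7+12+7+17 = 68
DC - C3 - A5 - N6 - X9 - K5 - DC: 9+16+14+7+5+21 = 72
DC - C3 - A5 - N6 - K5 - X9 - DC: 9+16+14+12+5+17 = 73
DC - C3 - X9 - A5 - K5 - N6 - DC: 9+10+9+7+12+13 = 60
DC - C3 - X9 - A5 - N6 - K5 - DC: 9+10+9+14+12+21 = 75
DC - C3 - X9 - K5 - A5 - N6 - DC: 9+10+5+7+14+13 = 58
DC - C3 - X9 - K5 - N6 - A5 - DC: 9+10+5+12+14+18 = 68
DC - C3 - X9 - N6 - A5 - K5 - DC: 9+10+7+14+7+21 = 68
DC - C3 - X9 - N6 - K5 - A5 - DC: 9+10+7+12+7+18 = 63
DC - C3 - K5 - A5 - X9 - N6 - DC: 9+15+7+9+7+13 = 60
DC - C3 - K5 - A5 - N6 - X9 - DC: 9+15+7+14+7+17 = 69
… (46 more)
DC - C3 - N6 - X9 - K5 - A5 - DC: 9+4+7+5+7+18 = 50  ← best
The minimum is 50.
One optimal route: DC → C3 → N6 → X9 → K5 → A5 → DC (or its reverse).

Shortest round trip = 50 miles.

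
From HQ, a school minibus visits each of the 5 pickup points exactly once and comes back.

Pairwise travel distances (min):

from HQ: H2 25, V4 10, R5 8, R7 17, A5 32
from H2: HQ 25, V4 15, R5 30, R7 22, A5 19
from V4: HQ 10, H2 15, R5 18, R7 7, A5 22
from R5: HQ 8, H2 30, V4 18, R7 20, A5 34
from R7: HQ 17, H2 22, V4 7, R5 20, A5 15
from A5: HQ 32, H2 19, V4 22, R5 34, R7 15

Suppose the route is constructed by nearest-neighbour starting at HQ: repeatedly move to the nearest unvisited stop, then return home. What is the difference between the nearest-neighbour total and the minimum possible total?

HQ: R5=8, V4=10, R7=17, H2=25, A5=32 ⇒ R5
R5: V4=18, R7=20, H2=30, A5=34 ⇒ V4
V4: R7=7, H2=15, A5=22 ⇒ R7
R7: A5=15, H2=22 ⇒ A5
A5: H2=19 ⇒ H2
NN route HQ → R5 → V4 → R7 → A5 → H2 → HQ costs 92.
Optimal: HQ → V4 → H2 → A5 → R7 → R5 → HQ costs 87 (by enumerating all 60 distinct tours).
Excess = 92 − 87 = 5.

5 min longer than the optimal tour.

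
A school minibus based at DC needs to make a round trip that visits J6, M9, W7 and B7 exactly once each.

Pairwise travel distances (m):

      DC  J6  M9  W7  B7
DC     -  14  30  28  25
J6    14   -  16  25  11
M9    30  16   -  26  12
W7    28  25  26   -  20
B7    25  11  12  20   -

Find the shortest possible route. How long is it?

With 4 stops there are 4!/2 = 12 distinct round trips (a route and its reverse cost the same).
DC→J6→M9→W7→B7→DC: 14+16+26+20+25 = 101
DC→J6→M9→B7→W7→DC: 14+16+12+20+28 = 90
DC→J6→W7→M9→B7→DC: 14+25+26+12+25 = 102
DC→J6→W7→B7→M9→DC: 14+25+20+12+30 = 101
DC→J6→B7→M9→W7→DC: 14+11+12+26+28 = 91
DC→J6→B7→W7→M9→DC: 14+11+20+26+30 = 101
DC→M9→J6→W7→B7→DC: 30+16+25+20+25 = 116
DC→M9→J6→B7→W7→DC: 30+16+11+20+28 = 105
DC→M9→W7→J6→B7→DC: 30+26+25+11+25 = 117
DC→M9→B7→J6→W7→DC: 30+12+11+25+28 = 106
DC→W7→J6→M9→B7→DC: 28+25+16+12+25 = 106
DC→W7→M9→J6→B7→DC: 28+26+16+11+25 = 106
The minimum is 90.
One optimal route: DC → J6 → M9 → B7 → W7 → DC (or its reverse).

Minimum total distance: 90 m.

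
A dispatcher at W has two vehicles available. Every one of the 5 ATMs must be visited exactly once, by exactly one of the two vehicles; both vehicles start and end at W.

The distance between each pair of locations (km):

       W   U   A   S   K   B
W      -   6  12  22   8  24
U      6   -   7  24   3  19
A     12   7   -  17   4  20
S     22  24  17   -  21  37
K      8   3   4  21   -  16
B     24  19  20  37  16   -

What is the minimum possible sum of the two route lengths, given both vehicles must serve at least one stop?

Check every non-empty split of the stops between the two vehicles; for each half take its own optimal tour:
  {U} + {A, S, K, B}: 12 + 83 = 95
  {A} + {U, S, K, B}: 24 + 84 = 108
  {U, A} + {S, K, B}: 25 + 83 = 108
  {S} + {U, A, K, B}: 44 + 57 = 101
  {U, S} + {A, K, B}: 52 + 56 = 108
  {A, S} + {U, K, B}: 51 + 49 = 100
  … (15 splits in total)
Best: vehicle 1 W → U → W = 12; vehicle 2 W → S → A → K → B → W = 83; combined 95.

Minimum combined distance: 95 km.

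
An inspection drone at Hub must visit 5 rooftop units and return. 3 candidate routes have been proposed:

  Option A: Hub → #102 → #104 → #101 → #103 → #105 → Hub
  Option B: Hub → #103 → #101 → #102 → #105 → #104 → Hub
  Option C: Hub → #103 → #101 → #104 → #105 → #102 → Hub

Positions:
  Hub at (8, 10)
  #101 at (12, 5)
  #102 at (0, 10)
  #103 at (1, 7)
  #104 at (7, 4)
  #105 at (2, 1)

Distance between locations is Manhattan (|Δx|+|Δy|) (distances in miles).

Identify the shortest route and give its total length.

Shortest is Option C, total 56 miles.

Option A: 8 + 13 + 6 + 13 + 7 + 15 = 62
Option B: 10 + 13 + 17 + 11 + 8 + 7 = 66
Option C: 10 + 13 + 6 + 8 + 11 + 8 = 56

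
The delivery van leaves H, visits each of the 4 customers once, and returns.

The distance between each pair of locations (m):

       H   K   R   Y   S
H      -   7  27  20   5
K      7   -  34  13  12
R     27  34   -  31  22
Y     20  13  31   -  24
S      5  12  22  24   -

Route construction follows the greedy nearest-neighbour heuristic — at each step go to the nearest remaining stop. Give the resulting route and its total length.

88 m along H → S → K → Y → R → H.

At H the remaining stops are S 5, K 7, Y 20, R 27; go to S.
At S the remaining stops are K 12, R 22, Y 24; go to K.
At K the remaining stops are Y 13, R 34; go to Y.
At Y the remaining stops are R 31; go to R.
Return R→H: 27.
Total = 5 + 12 + 13 + 31 + 27 = 88.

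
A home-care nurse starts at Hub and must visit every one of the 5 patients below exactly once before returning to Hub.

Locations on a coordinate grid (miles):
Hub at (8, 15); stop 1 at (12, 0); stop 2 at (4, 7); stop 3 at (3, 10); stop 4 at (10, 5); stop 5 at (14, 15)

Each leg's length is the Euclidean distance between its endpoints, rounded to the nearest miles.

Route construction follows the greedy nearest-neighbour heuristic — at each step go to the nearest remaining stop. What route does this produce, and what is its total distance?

Total distance 43 miles via the nearest-neighbour route Hub → stop 5 → stop 4 → stop 1 → stop 2 → stop 3 → Hub.

From Hub: distances to unvisited — stop 5=6, stop 3=7, stop 2=9, stop 4=10, stop 1=16. Nearest is stop 5 (6).
From stop 5: distances to unvisited — stop 4=11, stop 3=12, stop 2=13, stop 1=15. Nearest is stop 4 (11).
From stop 4: distances to unvisited — stop 1=5, stop 2=6, stop 3=9. Nearest is stop 1 (5).
From stop 1: distances to unvisited — stop 2=11, stop 3=13. Nearest is stop 2 (11).
From stop 2: distances to unvisited — stop 3=3. Nearest is stop 3 (3).
Return stop 3→Hub: 7.
Total = 6 + 11 + 5 + 11 + 3 + 7 = 43.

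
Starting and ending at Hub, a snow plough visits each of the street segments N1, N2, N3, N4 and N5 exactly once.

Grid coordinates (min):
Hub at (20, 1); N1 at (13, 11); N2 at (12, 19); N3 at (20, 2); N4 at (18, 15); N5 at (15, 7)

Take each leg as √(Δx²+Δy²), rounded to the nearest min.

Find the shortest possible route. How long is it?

Minimum total distance: 41 min.

There are 60 distinct closed tours to check (reversals are equivalent).
Hub→N1→N2→N3→N4→N5→Hub: 12+8+19+13+9+8 = 69
Hub→N1→N2→N3→N5→N4→Hub: 12+8+19+7+9+14 = 69
Hub→N1→N2→N4→N3→N5→Hub: 12+8+7+13+7+8 = 55
Hub→N1→N2→N4→N5→N3→Hub: 12+8+7+9+7+1 = 44
Hub→N1→N2→N5→N3→N4→Hub: 12+8+12+7+13+14 = 66
Hub→N1→N2→N5→N4→N3→Hub: 12+8+12+9+13+1 = 55
Hub→N1→N3→N2→N4→N5→Hub: 12+11+19+7+9+8 = 66
Hub→N1→N3→N2→N5→N4→Hub: 12+11+19+12+9+14 = 77
Hub→N1→N3→N4→N2→N5→Hub: 12+11+13+7+12+8 = 63
Hub→N1→N3→N4→N5→N2→Hub: 12+11+13+9+12+20 = 77
Hub→N1→N3→N5→N2→N4→Hub: 12+11+7+12+7+14 = 63
Hub→N1→N3→N5→N4→N2→Hub: 12+11+7+9+7+20 = 66
Hub→N1→N4→N2→N3→N5→Hub: 12+6+7+19+7+8 = 59
Hub→N1→N4→N2→N5→N3→Hub: 12+6+7+12+7+1 = 45
… (46 more)
Hub→N3→N4→N2→N1→N5→Hub: 1+13+7+8+4+8 = 41  ← best
The minimum is 41.
One optimal route: Hub → N3 → N4 → N2 → N1 → N5 → Hub (or its reverse).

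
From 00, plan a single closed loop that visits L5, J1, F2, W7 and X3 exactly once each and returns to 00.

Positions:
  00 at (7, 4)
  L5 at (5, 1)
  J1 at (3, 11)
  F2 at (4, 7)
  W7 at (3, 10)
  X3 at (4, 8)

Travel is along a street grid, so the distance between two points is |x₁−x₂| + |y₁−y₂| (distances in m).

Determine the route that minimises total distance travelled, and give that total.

Shortest round trip = 28 m.

00 → L5 → J1 → F2 → W7 → X3 → 00: 5+12+5+4+3+7 = 36
00 → L5 → J1 → F2 → X3 → W7 → 00: 5+12+5+1+3+10 = 36
00 → L5 → J1 → W7 → F2 → X3 → 00: 5+12+1+4+1+7 = 30
00 → L5 → J1 → W7 → X3 → F2 → 00: 5+12+1+3+1+6 = 28
00 → L5 → J1 → X3 → F2 → W7 → 00: 5+12+4+1+4+10 = 36
00 → L5 → J1 → X3 → W7 → F2 → 00: 5+12+4+3+4+6 = 34
00 → L5 → F2 → J1 → W7 → X3 → 00: 5+7+5+1+3+7 = 28
00 → L5 → F2 → J1 → X3 → W7 → 00: 5+7+5+4+3+10 = 34
00 → L5 → F2 → W7 → J1 → X3 → 00: 5+7+4+1+4+7 = 28
00 → L5 → F2 → W7 → X3 → J1 → 00: 5+7+4+3+4+11 = 34
00 → L5 → F2 → X3 → J1 → W7 → 00: 5+7+1+4+1+10 = 28
00 → L5 → F2 → X3 → W7 → J1 → 00: 5+7+1+3+1+11 = 28
00 → L5 → W7 → J1 → F2 → X3 → 00: 5+11+1+5+1+7 = 30
00 → L5 → W7 → J1 → X3 → F2 → 00: 5+11+1+4+1+6 = 28
… (46 more)
The minimum is 28.
One optimal route: 00 → L5 → J1 → W7 → X3 → F2 → 00 (or its reverse).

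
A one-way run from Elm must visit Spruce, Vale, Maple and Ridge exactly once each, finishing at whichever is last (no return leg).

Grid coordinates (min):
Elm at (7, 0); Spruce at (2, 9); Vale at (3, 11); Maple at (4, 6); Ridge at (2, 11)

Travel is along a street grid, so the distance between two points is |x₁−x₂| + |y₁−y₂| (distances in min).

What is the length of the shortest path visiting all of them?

There are 4! = 24 possible orderings.
Elm → Spruce → Vale → Maple → Ridge: 14+3+6+7 = 30
Elm → Spruce → Vale → Ridge → Maple: 14+3+1+7 = 25
Elm → Spruce → Maple → Vale → Ridge: 14+5+6+1 = 26
Elm → Spruce → Maple → Ridge → Vale: 14+5+7+1 = 27
Elm → Spruce → Ridge → Vale → Maple: 14+2+1+6 = 23
Elm → Spruce → Ridge → Maple → Vale: 14+2+7+6 = 29
Elm → Vale → Spruce → Maple → Ridge: 15+3+5+7 = 30
Elm → Vale → Spruce → Ridge → Maple: 15+3+2+7 = 27
Elm → Vale → Maple → Spruce → Ridge: 15+6+5+2 = 28
Elm → Vale → Maple → Ridge → Spruce: 15+6+7+2 = 30
Elm → Vale → Ridge → Spruce → Maple: 15+1+2+5 = 23
Elm → Vale → Ridge → Maple → Spruce: 15+1+7+5 = 28
Elm → Maple → Spruce → Vale → Ridge: 9+5+3+1 = 18
Elm → Maple → Spruce → Ridge → Vale: 9+5+2+1 = 17
… (10 more)
The minimum is 17.
One shortest path: Elm → Maple → Spruce → Ridge → Vale.

Shortest open route: 17 min.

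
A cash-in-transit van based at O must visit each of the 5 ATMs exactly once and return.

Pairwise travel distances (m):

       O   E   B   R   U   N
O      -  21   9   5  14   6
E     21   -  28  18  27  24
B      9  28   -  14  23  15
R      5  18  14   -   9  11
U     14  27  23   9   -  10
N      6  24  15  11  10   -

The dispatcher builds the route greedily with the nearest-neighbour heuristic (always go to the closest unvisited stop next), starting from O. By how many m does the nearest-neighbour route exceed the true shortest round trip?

The nearest-neighbour route is 8 m longer than optimal.

O: R=5, N=6, B=9, U=14, E=21 ⇒ R
R: U=9, N=11, B=14, E=18 ⇒ U
U: N=10, B=23, E=27 ⇒ N
N: B=15, E=24 ⇒ B
B: E=28 ⇒ E
NN route O → R → U → N → B → E → O costs 88.
Optimal: O → B → E → R → U → N → O costs 80 (by enumerating all 60 distinct tours).
Excess = 88 − 80 = 8.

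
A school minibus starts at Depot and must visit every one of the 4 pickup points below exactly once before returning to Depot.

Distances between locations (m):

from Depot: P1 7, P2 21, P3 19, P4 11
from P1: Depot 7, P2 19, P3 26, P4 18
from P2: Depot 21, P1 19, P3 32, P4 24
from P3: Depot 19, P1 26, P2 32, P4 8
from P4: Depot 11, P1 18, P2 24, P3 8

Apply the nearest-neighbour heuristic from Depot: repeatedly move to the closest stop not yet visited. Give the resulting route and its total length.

86 m along Depot → P1 → P4 → P3 → P2 → Depot.

At Depot the remaining stops are P1 7, P4 11, P3 19, P2 21; go to P1.
At P1 the remaining stops are P4 18, P2 19, P3 26; go to P4.
At P4 the remaining stops are P3 8, P2 24; go to P3.
At P3 the remaining stops are P2 32; go to P2.
Return P2→Depot: 21.
Total = 7 + 18 + 8 + 32 + 21 = 86.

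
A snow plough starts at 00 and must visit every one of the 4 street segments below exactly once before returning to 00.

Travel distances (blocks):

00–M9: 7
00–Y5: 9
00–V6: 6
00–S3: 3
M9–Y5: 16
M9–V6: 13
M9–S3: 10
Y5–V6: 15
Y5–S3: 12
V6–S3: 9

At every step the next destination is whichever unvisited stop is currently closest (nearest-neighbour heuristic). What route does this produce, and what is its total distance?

Nearest-neighbour total = 50 blocks; route 00 → S3 → V6 → M9 → Y5 → 00.

At 00 the remaining stops are S3 3, V6 6, M9 7, Y5 9; go to S3.
At S3 the remaining stops are V6 9, M9 10, Y5 12; go to V6.
At V6 the remaining stops are M9 13, Y5 15; go to M9.
At M9 the remaining stops are Y5 16; go to Y5.
Return Y5→00: 9.
Total = 3 + 9 + 13 + 16 + 9 = 50.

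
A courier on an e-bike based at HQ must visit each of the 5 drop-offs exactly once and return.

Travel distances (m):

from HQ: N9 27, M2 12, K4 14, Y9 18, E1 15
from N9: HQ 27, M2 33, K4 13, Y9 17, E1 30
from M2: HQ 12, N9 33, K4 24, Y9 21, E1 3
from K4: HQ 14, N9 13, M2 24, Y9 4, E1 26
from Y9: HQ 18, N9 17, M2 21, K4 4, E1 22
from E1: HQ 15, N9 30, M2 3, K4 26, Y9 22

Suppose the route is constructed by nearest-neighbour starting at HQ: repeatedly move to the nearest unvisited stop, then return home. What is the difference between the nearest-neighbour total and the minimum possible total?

HQ: M2=12, K4=14, E1=15, Y9=18, N9=27 ⇒ M2
M2: E1=3, Y9=21, K4=24, N9=33 ⇒ E1
E1: Y9=22, K4=26, N9=30 ⇒ Y9
Y9: K4=4, N9=17 ⇒ K4
K4: N9=13 ⇒ N9
NN route HQ → M2 → E1 → Y9 → K4 → N9 → HQ costs 81.
Optimal: HQ → M2 → E1 → N9 → K4 → Y9 → HQ costs 80 (by enumerating all 60 distinct tours).
Excess = 81 − 80 = 1.

The nearest-neighbour route is 1 m longer than optimal.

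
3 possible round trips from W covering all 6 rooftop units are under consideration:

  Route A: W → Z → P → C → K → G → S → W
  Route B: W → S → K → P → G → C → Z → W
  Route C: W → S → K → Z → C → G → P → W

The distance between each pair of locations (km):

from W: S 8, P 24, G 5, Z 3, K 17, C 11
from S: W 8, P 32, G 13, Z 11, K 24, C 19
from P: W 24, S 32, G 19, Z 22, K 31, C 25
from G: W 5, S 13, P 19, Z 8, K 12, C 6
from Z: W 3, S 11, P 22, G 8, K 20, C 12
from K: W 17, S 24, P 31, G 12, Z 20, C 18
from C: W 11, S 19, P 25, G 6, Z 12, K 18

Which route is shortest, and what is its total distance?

Shortest is Route A, total 101 km.

Route A: 3 + 22 + 25 + 18 + 12 + 13 + 8 = 101
Route B: 8 + 24 + 31 + 19 + 6 + 12 + 3 = 103
Route C: 8 + 24 + 20 + 12 + 6 + 19 + 24 = 113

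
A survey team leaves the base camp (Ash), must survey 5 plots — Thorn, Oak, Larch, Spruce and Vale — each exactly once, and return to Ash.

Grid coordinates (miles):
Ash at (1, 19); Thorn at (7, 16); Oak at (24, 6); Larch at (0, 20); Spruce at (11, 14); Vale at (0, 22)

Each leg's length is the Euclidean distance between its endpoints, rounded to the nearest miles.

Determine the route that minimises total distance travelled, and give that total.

With 5 stops there are 5!/2 = 60 distinct round trips (a route and its reverse cost the same).
Ash - Thorn - Oak - Larch - Spruce - Vale - Ash: 7+20+28+13+14+3 = 85
Ash - Thorn - Oak - Larch - Vale - Spruce - Ash: 7+20+28+2+14+11 = 82
Ash - Thorn - Oak - Spruce - Larch - Vale - Ash: 7+20+15+13+2+3 = 60
Ash - Thorn - Oak - Spruce - Vale - Larch - Ash: 7+20+15+14+2+1 = 59
Ash - Thorn - Oak - Vale - Larch - Spruce - Ash: 7+20+29+2+13+11 = 82
Ash - Thorn - Oak - Vale - Spruce - Larch - Ash: 7+20+29+14+13+1 = 84
Ash - Thorn - Larch - Oak - Spruce - Vale - Ash: 7+8+28+15+14+3 = 75
Ash - Thorn - Larch - Oak - Vale - Spruce - Ash: 7+8+28+29+14+11 = 97
Ash - Thorn - Larch - Spruce - Oak - Vale - Ash: 7+8+13+15+29+3 = 75
Ash - Thorn - Larch - Spruce - Vale - Oak - Ash: 7+8+13+14+29+26 = 97
Ash - Thorn - Larch - Vale - Oak - Spruce - Ash: 7+8+2+29+15+11 = 72
Ash - Thorn - Larch - Vale - Spruce - Oak - Ash: 7+8+2+14+15+26 = 72
Ash - Thorn - Spruce - Oak - Larch - Vale - Ash: 7+4+15+28+2+3 = 59
Ash - Thorn - Spruce - Oak - Vale - Larch - Ash: 7+4+15+29+2+1 = 58
… (46 more)
Ash - Oak - Spruce - Thorn - Vale - Larch - Ash: 26+15+4+9+2+1 = 57  ← best
The minimum is 57.
One optimal route: Ash → Oak → Spruce → Thorn → Vale → Larch → Ash (or its reverse).

Shortest round trip = 57 miles.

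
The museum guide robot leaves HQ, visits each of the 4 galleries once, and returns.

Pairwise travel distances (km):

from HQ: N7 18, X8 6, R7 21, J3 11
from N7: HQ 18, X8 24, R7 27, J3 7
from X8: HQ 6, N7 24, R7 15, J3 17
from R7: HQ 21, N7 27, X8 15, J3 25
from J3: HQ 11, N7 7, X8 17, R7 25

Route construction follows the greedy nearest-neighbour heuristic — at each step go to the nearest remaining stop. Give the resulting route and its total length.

Total distance 71 km via the nearest-neighbour route HQ → X8 → R7 → J3 → N7 → HQ.

HQ → [X8:6 / J3:11 / N7:18 / R7:21] → X8 (6)
X8 → [R7:15 / J3:17 / N7:24] → R7 (15)
R7 → [J3:25 / N7:27] → J3 (25)
J3 → [N7:7] → N7 (7)
Return N7→HQ: 18.
Total = 6 + 15 + 25 + 7 + 18 = 71.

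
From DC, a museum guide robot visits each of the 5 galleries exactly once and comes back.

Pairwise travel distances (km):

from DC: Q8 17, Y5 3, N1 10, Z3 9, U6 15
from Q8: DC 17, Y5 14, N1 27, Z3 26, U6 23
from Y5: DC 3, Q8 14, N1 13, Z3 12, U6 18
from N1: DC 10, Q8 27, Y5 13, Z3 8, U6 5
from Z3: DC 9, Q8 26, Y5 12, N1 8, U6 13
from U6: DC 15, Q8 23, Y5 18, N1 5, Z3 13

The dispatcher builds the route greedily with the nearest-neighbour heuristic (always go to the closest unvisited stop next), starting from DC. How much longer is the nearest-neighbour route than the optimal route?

From DC: Y5=3, Z3=9, N1=10, U6=15, Q8=17 → choose Y5 (3).
From Y5: Z3=12, N1=13, Q8=14, U6=18 → choose Z3 (12).
From Z3: N1=8, U6=13, Q8=26 → choose N1 (8).
From N1: U6=5, Q8=27 → choose U6 (5).
From U6: Q8=23 → choose Q8 (23).
NN route DC → Y5 → Z3 → N1 → U6 → Q8 → DC costs 68.
Optimal: DC → Y5 → Q8 → U6 → N1 → Z3 → DC costs 62 (by enumerating all 60 distinct tours).
Excess = 68 − 62 = 6.

6 km longer than the optimal tour.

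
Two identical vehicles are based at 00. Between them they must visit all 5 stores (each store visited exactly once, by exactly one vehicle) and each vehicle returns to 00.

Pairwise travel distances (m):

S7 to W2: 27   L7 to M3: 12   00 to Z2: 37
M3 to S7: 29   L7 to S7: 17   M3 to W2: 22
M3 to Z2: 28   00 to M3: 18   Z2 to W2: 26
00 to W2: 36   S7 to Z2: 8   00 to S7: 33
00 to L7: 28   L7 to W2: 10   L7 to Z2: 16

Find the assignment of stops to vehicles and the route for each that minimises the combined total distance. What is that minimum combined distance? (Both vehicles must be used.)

Minimum combined distance: 139 m.

Check every non-empty split of the stops between the two vehicles; for each half take its own optimal tour:
  {L7} + {M3, S7, Z2, W2}: 56 + 107 = 163
  {M3} + {L7, S7, Z2, W2}: 36 + 103 = 139
  {L7, M3} + {S7, Z2, W2}: 58 + 103 = 161
  {S7} + {L7, M3, Z2, W2}: 66 + 103 = 169
  {L7, S7} + {M3, Z2, W2}: 78 + 103 = 181
  {M3, S7} + {L7, Z2, W2}: 80 + 99 = 179
  … (15 splits in total)
Best: vehicle 1 00 → M3 → 00 = 36; vehicle 2 00 → S7 → Z2 → L7 → W2 → 00 = 103; combined 139.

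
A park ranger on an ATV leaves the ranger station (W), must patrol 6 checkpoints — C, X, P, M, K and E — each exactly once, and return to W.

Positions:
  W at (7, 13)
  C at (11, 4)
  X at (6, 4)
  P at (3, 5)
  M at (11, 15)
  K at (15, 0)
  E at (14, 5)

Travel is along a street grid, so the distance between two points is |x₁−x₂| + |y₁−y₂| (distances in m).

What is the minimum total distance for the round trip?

Minimum total distance: 54 m.

With 6 stops there are 6!/2 = 360 distinct round trips (a route and its reverse cost the same).
W-C-X-P-M-K-E-W: 13+5+4+18+19+6+15 = 80
W-C-X-P-M-E-K-W: 13+5+4+18+13+6+21 = 80
W-C-X-P-K-M-E-W: 13+5+4+17+19+13+15 = 86
W-C-X-P-K-E-M-W: 13+5+4+17+6+13+6 = 64
W-C-X-P-E-M-K-W: 13+5+4+11+13+19+21 = 86
W-C-X-P-E-K-M-W: 13+5+4+11+6+19+6 = 64
W-C-X-M-P-K-E-W: 13+5+16+18+17+6+15 = 90
W-C-X-M-P-E-K-W: 13+5+16+18+11+6+21 = 90
… (352 more)
W-P-X-C-K-E-M-W: 12+4+5+8+6+13+6 = 54  ← best
The minimum is 54.
One optimal route: W → P → X → C → K → E → M → W (or its reverse).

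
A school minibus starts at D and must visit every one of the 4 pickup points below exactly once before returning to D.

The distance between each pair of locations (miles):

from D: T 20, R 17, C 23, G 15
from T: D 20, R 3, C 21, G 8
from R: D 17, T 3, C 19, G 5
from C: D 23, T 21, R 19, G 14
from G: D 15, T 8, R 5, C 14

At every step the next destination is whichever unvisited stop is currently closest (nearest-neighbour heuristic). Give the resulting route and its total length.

Nearest-neighbour total = 67 miles; route D → G → R → T → C → D.

D → [G:15 / R:17 / T:20 / C:23] → G (15)
G → [R:5 / T:8 / C:14] → R (5)
R → [T:3 / C:19] → T (3)
T → [C:21] → C (21)
Return C→D: 23.
Total = 15 + 5 + 3 + 21 + 23 = 67.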